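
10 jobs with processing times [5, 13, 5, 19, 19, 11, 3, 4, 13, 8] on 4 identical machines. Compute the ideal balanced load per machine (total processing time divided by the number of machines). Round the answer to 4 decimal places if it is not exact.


Total processing time = 5 + 13 + 5 + 19 + 19 + 11 + 3 + 4 + 13 + 8 = 100
Number of machines = 4
Ideal balanced load = 100 / 4 = 25.0

25.0


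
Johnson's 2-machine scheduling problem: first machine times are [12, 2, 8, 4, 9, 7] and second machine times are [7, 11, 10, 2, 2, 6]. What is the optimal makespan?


Apply Johnson's rule:
  Group 1 (a <= b): [(2, 2, 11), (3, 8, 10)]
  Group 2 (a > b): [(1, 12, 7), (6, 7, 6), (4, 4, 2), (5, 9, 2)]
Optimal job order: [2, 3, 1, 6, 4, 5]
Schedule:
  Job 2: M1 done at 2, M2 done at 13
  Job 3: M1 done at 10, M2 done at 23
  Job 1: M1 done at 22, M2 done at 30
  Job 6: M1 done at 29, M2 done at 36
  Job 4: M1 done at 33, M2 done at 38
  Job 5: M1 done at 42, M2 done at 44
Makespan = 44

44


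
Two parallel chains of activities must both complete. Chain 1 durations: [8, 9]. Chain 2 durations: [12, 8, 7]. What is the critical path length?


Path A total = 8 + 9 = 17
Path B total = 12 + 8 + 7 = 27
Critical path = longest path = max(17, 27) = 27

27


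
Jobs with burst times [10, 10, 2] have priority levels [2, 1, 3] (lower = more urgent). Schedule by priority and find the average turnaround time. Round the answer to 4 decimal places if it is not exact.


Sort by priority (ascending = highest first):
Order: [(1, 10), (2, 10), (3, 2)]
Completion times:
  Priority 1, burst=10, C=10
  Priority 2, burst=10, C=20
  Priority 3, burst=2, C=22
Average turnaround = 52/3 = 17.3333

17.3333


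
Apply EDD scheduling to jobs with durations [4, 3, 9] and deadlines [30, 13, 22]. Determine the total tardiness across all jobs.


Sort by due date (EDD order): [(3, 13), (9, 22), (4, 30)]
Compute completion times and tardiness:
  Job 1: p=3, d=13, C=3, tardiness=max(0,3-13)=0
  Job 2: p=9, d=22, C=12, tardiness=max(0,12-22)=0
  Job 3: p=4, d=30, C=16, tardiness=max(0,16-30)=0
Total tardiness = 0

0


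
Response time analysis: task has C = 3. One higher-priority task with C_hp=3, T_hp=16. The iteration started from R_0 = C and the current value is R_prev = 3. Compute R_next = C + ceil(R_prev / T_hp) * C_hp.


R_next = C + ceil(R_prev / T_hp) * C_hp
ceil(3 / 16) = ceil(0.1875) = 1
Interference = 1 * 3 = 3
R_next = 3 + 3 = 6

6


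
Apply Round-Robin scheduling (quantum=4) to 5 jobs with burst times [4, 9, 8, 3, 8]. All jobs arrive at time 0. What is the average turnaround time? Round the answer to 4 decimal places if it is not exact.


Time quantum = 4
Execution trace:
  J1 runs 4 units, time = 4
  J2 runs 4 units, time = 8
  J3 runs 4 units, time = 12
  J4 runs 3 units, time = 15
  J5 runs 4 units, time = 19
  J2 runs 4 units, time = 23
  J3 runs 4 units, time = 27
  J5 runs 4 units, time = 31
  J2 runs 1 units, time = 32
Finish times: [4, 32, 27, 15, 31]
Average turnaround = 109/5 = 21.8

21.8


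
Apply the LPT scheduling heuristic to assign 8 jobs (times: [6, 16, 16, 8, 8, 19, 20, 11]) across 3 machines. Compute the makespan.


Sort jobs in decreasing order (LPT): [20, 19, 16, 16, 11, 8, 8, 6]
Assign each job to the least loaded machine:
  Machine 1: jobs [20, 8, 8], load = 36
  Machine 2: jobs [19, 11, 6], load = 36
  Machine 3: jobs [16, 16], load = 32
Makespan = max load = 36

36


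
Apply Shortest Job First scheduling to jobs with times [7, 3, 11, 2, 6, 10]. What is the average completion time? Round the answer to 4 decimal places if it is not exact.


SJF order (ascending): [2, 3, 6, 7, 10, 11]
Completion times:
  Job 1: burst=2, C=2
  Job 2: burst=3, C=5
  Job 3: burst=6, C=11
  Job 4: burst=7, C=18
  Job 5: burst=10, C=28
  Job 6: burst=11, C=39
Average completion = 103/6 = 17.1667

17.1667


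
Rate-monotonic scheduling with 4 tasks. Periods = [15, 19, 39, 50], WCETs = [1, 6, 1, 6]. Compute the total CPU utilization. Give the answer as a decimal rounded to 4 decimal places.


Compute individual utilizations (exact fractions):
  Task 1: C/T = 1/15 (approx. 0.0667)
  Task 2: C/T = 6/19 (approx. 0.3158)
  Task 3: C/T = 1/39 (approx. 0.0256)
  Task 4: C/T = 6/50 = 3/25 (approx. 0.12)
Total utilization U = 1/15 + 6/19 + 1/39 + 3/25 = 3261/6175
Rounded to 4 decimal places: U = 0.5281
RM (Liu & Layland) bound for 4 tasks = 0.756828; compare with U = 3261/6175 (approx. 0.528097)
U <= bound, so schedulable by RM sufficient condition.

0.5281


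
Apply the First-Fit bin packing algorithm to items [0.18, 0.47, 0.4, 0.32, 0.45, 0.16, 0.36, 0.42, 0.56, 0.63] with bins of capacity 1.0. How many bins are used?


Place items sequentially using First-Fit:
  Item 0.18 -> new Bin 1
  Item 0.47 -> Bin 1 (now 0.65)
  Item 0.4 -> new Bin 2
  Item 0.32 -> Bin 1 (now 0.97)
  Item 0.45 -> Bin 2 (now 0.85)
  Item 0.16 -> new Bin 3
  Item 0.36 -> Bin 3 (now 0.52)
  Item 0.42 -> Bin 3 (now 0.94)
  Item 0.56 -> new Bin 4
  Item 0.63 -> new Bin 5
Total bins used = 5

5


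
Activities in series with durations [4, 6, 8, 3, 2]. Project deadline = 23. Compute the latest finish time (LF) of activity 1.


LF(activity 1) = deadline - sum of successor durations
Successors: activities 2 through 5 with durations [6, 8, 3, 2]
Sum of successor durations = 19
LF = 23 - 19 = 4

4


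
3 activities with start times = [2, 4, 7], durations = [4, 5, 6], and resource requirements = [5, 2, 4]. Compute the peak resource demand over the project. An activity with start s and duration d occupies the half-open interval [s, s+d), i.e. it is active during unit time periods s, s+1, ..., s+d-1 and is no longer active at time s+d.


Each activity i is active on [start_i, start_i + duration_i).
Compute total resource usage per time slot:
  t=0: active resources = [], total = 0
  t=1: active resources = [], total = 0
  t=2: active resources = [5], total = 5
  t=3: active resources = [5], total = 5
  t=4: active resources = [5, 2], total = 7
  t=5: active resources = [5, 2], total = 7
  t=6: active resources = [2], total = 2
  t=7: active resources = [2, 4], total = 6
  t=8: active resources = [2, 4], total = 6
  t=9: active resources = [4], total = 4
  t=10: active resources = [4], total = 4
  t=11: active resources = [4], total = 4
  t=12: active resources = [4], total = 4
Peak resource demand = 7

7


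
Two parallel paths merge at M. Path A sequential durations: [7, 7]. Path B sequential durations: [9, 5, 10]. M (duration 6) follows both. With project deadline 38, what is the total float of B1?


Forward pass: ES(B1) = sum of predecessors on chain B = 0
EF = ES + duration = 0 + 9 = 9
Backward pass: LF(M) = deadline = 38; LS(M) = 38 - 6 = 32
LF(B1) = LS(M) - sum(successors on chain B) = 32 - 15 = 17
LS = LF - duration = 17 - 9 = 8
Total float = LS - ES = 8 - 0 = 8

8


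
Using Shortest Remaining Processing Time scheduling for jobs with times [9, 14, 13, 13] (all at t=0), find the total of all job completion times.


Since all jobs arrive at t=0, SRPT equals SPT ordering.
SPT order: [9, 13, 13, 14]
Completion times:
  Job 1: p=9, C=9
  Job 2: p=13, C=22
  Job 3: p=13, C=35
  Job 4: p=14, C=49
Total completion time = 9 + 22 + 35 + 49 = 115

115


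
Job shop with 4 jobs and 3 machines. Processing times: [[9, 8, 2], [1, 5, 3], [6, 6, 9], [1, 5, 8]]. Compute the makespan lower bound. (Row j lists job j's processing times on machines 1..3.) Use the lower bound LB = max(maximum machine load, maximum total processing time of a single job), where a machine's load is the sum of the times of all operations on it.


Machine loads:
  Machine 1: 9 + 1 + 6 + 1 = 17
  Machine 2: 8 + 5 + 6 + 5 = 24
  Machine 3: 2 + 3 + 9 + 8 = 22
Max machine load = 24
Job totals:
  Job 1: 19
  Job 2: 9
  Job 3: 21
  Job 4: 14
Max job total = 21
Lower bound = max(24, 21) = 24

24


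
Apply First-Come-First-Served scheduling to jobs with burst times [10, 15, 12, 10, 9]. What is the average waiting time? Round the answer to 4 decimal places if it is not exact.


FCFS order (as given): [10, 15, 12, 10, 9]
Waiting times:
  Job 1: wait = 0
  Job 2: wait = 10
  Job 3: wait = 25
  Job 4: wait = 37
  Job 5: wait = 47
Sum of waiting times = 119
Average waiting time = 119/5 = 23.8

23.8


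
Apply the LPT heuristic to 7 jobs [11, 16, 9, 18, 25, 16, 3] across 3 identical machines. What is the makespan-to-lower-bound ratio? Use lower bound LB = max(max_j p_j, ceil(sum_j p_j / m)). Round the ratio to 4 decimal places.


LPT order: [25, 18, 16, 16, 11, 9, 3]
Machine loads after assignment: [34, 32, 32]
LPT makespan = 34
Lower bound = max(max_job, ceil(total/3)) = max(25, 33) = 33
Ratio = 34 / 33 = 1.0303

1.0303


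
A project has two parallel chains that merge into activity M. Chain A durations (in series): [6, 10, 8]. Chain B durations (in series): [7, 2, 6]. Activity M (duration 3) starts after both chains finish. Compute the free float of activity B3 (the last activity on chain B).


ES(B3) = sum of predecessors on chain B = 9
EF(B3) = ES + duration = 9 + 6 = 15
Successor of B3 is M. ES(M) = max(sum(A), sum(B)) = max(24, 15) = 24
Free float = ES(successor) - EF(current) = 24 - 15 = 9

9


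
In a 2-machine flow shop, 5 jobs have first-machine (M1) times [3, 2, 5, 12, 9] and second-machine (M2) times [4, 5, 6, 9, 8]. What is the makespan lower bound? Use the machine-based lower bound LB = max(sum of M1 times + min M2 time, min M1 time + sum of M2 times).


LB1 = sum(M1 times) + min(M2 times) = 31 + 4 = 35
LB2 = min(M1 times) + sum(M2 times) = 2 + 32 = 34
Lower bound = max(LB1, LB2) = max(35, 34) = 35

35


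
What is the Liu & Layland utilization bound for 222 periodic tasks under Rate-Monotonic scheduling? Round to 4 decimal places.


Compute 2^(1/222) = 1.0031271640
Subtract 1: 1.0031271640 - 1 = 0.0031271640
Multiply by n: 222 * 0.0031271640 = 0.6942304080
Round to 4 dp: 0.6942

0.6942


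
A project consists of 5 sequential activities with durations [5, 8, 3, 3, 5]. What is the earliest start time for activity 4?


Activity 4 starts after activities 1 through 3 complete.
Predecessor durations: [5, 8, 3]
ES = 5 + 8 + 3 = 16

16


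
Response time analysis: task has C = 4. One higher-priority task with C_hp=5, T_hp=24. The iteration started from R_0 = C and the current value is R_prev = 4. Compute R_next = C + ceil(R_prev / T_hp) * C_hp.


R_next = C + ceil(R_prev / T_hp) * C_hp
ceil(4 / 24) = ceil(0.1667) = 1
Interference = 1 * 5 = 5
R_next = 4 + 5 = 9

9


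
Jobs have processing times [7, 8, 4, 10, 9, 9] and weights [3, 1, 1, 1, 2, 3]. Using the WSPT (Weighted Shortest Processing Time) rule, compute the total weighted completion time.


Compute p/w ratios and sort ascending (WSPT): [(7, 3), (9, 3), (4, 1), (9, 2), (8, 1), (10, 1)]
Compute weighted completion times:
  Job (p=7,w=3): C=7, w*C=3*7=21
  Job (p=9,w=3): C=16, w*C=3*16=48
  Job (p=4,w=1): C=20, w*C=1*20=20
  Job (p=9,w=2): C=29, w*C=2*29=58
  Job (p=8,w=1): C=37, w*C=1*37=37
  Job (p=10,w=1): C=47, w*C=1*47=47
Total weighted completion time = 231

231


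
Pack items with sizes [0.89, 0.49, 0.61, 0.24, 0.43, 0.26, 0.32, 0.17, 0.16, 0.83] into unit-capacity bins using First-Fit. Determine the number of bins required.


Place items sequentially using First-Fit:
  Item 0.89 -> new Bin 1
  Item 0.49 -> new Bin 2
  Item 0.61 -> new Bin 3
  Item 0.24 -> Bin 2 (now 0.73)
  Item 0.43 -> new Bin 4
  Item 0.26 -> Bin 2 (now 0.99)
  Item 0.32 -> Bin 3 (now 0.93)
  Item 0.17 -> Bin 4 (now 0.6)
  Item 0.16 -> Bin 4 (now 0.76)
  Item 0.83 -> new Bin 5
Total bins used = 5

5


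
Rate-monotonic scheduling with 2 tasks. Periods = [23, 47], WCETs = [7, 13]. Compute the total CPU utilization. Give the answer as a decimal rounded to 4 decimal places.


Compute individual utilizations (exact fractions):
  Task 1: C/T = 7/23 (approx. 0.3043)
  Task 2: C/T = 13/47 (approx. 0.2766)
Total utilization U = 7/23 + 13/47 = 628/1081
Rounded to 4 decimal places: U = 0.5809
RM (Liu & Layland) bound for 2 tasks = 0.828427; compare with U = 628/1081 (approx. 0.580944)
U <= bound, so schedulable by RM sufficient condition.

0.5809


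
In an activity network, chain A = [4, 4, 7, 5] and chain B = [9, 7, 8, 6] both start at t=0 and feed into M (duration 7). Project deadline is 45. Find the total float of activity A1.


Forward pass: ES(A1) = sum of predecessors on chain A = 0
EF = ES + duration = 0 + 4 = 4
Backward pass: LF(M) = deadline = 45; LS(M) = 45 - 7 = 38
LF(A1) = LS(M) - sum(successors on chain A) = 38 - 16 = 22
LS = LF - duration = 22 - 4 = 18
Total float = LS - ES = 18 - 0 = 18

18


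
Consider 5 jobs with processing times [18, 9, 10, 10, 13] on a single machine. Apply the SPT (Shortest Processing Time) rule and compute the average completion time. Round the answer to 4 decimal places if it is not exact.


Sort jobs by processing time (SPT order): [9, 10, 10, 13, 18]
Compute completion times sequentially:
  Job 1: processing = 9, completes at 9
  Job 2: processing = 10, completes at 19
  Job 3: processing = 10, completes at 29
  Job 4: processing = 13, completes at 42
  Job 5: processing = 18, completes at 60
Sum of completion times = 159
Average completion time = 159/5 = 31.8

31.8


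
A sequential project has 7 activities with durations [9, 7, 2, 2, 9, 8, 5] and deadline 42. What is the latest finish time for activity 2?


LF(activity 2) = deadline - sum of successor durations
Successors: activities 3 through 7 with durations [2, 2, 9, 8, 5]
Sum of successor durations = 26
LF = 42 - 26 = 16

16


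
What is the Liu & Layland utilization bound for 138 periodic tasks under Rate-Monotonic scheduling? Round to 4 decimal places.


Compute 2^(1/138) = 1.0050354411
Subtract 1: 1.0050354411 - 1 = 0.0050354411
Multiply by n: 138 * 0.0050354411 = 0.6948908718
Round to 4 dp: 0.6949

0.6949


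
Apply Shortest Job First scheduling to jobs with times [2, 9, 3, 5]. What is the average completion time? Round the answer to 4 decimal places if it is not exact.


SJF order (ascending): [2, 3, 5, 9]
Completion times:
  Job 1: burst=2, C=2
  Job 2: burst=3, C=5
  Job 3: burst=5, C=10
  Job 4: burst=9, C=19
Average completion = 36/4 = 9.0

9.0


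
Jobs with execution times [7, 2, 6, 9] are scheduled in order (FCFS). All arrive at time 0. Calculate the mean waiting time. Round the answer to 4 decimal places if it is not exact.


FCFS order (as given): [7, 2, 6, 9]
Waiting times:
  Job 1: wait = 0
  Job 2: wait = 7
  Job 3: wait = 9
  Job 4: wait = 15
Sum of waiting times = 31
Average waiting time = 31/4 = 7.75

7.75


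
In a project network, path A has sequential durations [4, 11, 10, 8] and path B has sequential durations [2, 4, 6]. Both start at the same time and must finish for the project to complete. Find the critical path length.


Path A total = 4 + 11 + 10 + 8 = 33
Path B total = 2 + 4 + 6 = 12
Critical path = longest path = max(33, 12) = 33

33


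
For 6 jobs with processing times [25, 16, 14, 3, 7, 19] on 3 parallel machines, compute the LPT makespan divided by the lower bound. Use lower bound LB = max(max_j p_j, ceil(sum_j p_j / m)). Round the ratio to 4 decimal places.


LPT order: [25, 19, 16, 14, 7, 3]
Machine loads after assignment: [28, 26, 30]
LPT makespan = 30
Lower bound = max(max_job, ceil(total/3)) = max(25, 28) = 28
Ratio = 30 / 28 = 1.0714

1.0714


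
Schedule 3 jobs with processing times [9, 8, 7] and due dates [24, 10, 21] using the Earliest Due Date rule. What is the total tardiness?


Sort by due date (EDD order): [(8, 10), (7, 21), (9, 24)]
Compute completion times and tardiness:
  Job 1: p=8, d=10, C=8, tardiness=max(0,8-10)=0
  Job 2: p=7, d=21, C=15, tardiness=max(0,15-21)=0
  Job 3: p=9, d=24, C=24, tardiness=max(0,24-24)=0
Total tardiness = 0

0


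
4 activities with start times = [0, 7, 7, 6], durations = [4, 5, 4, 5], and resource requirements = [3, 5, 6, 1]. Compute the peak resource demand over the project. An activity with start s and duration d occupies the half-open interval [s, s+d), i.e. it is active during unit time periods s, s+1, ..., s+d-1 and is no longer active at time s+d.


Each activity i is active on [start_i, start_i + duration_i).
Compute total resource usage per time slot:
  t=0: active resources = [3], total = 3
  t=1: active resources = [3], total = 3
  t=2: active resources = [3], total = 3
  t=3: active resources = [3], total = 3
  t=4: active resources = [], total = 0
  t=5: active resources = [], total = 0
  t=6: active resources = [1], total = 1
  t=7: active resources = [5, 6, 1], total = 12
  t=8: active resources = [5, 6, 1], total = 12
  t=9: active resources = [5, 6, 1], total = 12
  t=10: active resources = [5, 6, 1], total = 12
  t=11: active resources = [5], total = 5
Peak resource demand = 12

12


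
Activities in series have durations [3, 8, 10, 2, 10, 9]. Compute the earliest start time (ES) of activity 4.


Activity 4 starts after activities 1 through 3 complete.
Predecessor durations: [3, 8, 10]
ES = 3 + 8 + 10 = 21

21


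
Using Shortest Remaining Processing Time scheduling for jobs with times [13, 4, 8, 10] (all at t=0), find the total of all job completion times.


Since all jobs arrive at t=0, SRPT equals SPT ordering.
SPT order: [4, 8, 10, 13]
Completion times:
  Job 1: p=4, C=4
  Job 2: p=8, C=12
  Job 3: p=10, C=22
  Job 4: p=13, C=35
Total completion time = 4 + 12 + 22 + 35 = 73

73


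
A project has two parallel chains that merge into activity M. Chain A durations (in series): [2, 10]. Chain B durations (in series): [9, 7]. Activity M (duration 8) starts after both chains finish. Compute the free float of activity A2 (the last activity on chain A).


ES(A2) = sum of predecessors on chain A = 2
EF(A2) = ES + duration = 2 + 10 = 12
Successor of A2 is M. ES(M) = max(sum(A), sum(B)) = max(12, 16) = 16
Free float = ES(successor) - EF(current) = 16 - 12 = 4

4


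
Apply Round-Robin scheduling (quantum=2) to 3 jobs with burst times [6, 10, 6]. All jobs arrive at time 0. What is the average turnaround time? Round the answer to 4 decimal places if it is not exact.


Time quantum = 2
Execution trace:
  J1 runs 2 units, time = 2
  J2 runs 2 units, time = 4
  J3 runs 2 units, time = 6
  J1 runs 2 units, time = 8
  J2 runs 2 units, time = 10
  J3 runs 2 units, time = 12
  J1 runs 2 units, time = 14
  J2 runs 2 units, time = 16
  J3 runs 2 units, time = 18
  J2 runs 2 units, time = 20
  J2 runs 2 units, time = 22
Finish times: [14, 22, 18]
Average turnaround = 54/3 = 18.0

18.0


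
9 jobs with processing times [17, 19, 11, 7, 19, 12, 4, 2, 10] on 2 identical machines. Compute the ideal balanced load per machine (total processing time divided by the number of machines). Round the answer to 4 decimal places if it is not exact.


Total processing time = 17 + 19 + 11 + 7 + 19 + 12 + 4 + 2 + 10 = 101
Number of machines = 2
Ideal balanced load = 101 / 2 = 50.5

50.5


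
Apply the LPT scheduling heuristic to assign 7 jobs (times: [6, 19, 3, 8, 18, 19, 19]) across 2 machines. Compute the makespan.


Sort jobs in decreasing order (LPT): [19, 19, 19, 18, 8, 6, 3]
Assign each job to the least loaded machine:
  Machine 1: jobs [19, 19, 6, 3], load = 47
  Machine 2: jobs [19, 18, 8], load = 45
Makespan = max load = 47

47


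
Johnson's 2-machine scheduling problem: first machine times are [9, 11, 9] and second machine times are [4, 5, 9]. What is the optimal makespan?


Apply Johnson's rule:
  Group 1 (a <= b): [(3, 9, 9)]
  Group 2 (a > b): [(2, 11, 5), (1, 9, 4)]
Optimal job order: [3, 2, 1]
Schedule:
  Job 3: M1 done at 9, M2 done at 18
  Job 2: M1 done at 20, M2 done at 25
  Job 1: M1 done at 29, M2 done at 33
Makespan = 33

33


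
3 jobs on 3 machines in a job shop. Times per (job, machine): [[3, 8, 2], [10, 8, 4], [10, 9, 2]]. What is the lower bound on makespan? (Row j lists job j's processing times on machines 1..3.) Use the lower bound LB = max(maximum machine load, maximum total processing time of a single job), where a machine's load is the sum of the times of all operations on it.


Machine loads:
  Machine 1: 3 + 10 + 10 = 23
  Machine 2: 8 + 8 + 9 = 25
  Machine 3: 2 + 4 + 2 = 8
Max machine load = 25
Job totals:
  Job 1: 13
  Job 2: 22
  Job 3: 21
Max job total = 22
Lower bound = max(25, 22) = 25

25


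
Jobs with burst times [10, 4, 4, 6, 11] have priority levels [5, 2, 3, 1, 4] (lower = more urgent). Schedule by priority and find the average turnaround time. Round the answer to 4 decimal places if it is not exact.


Sort by priority (ascending = highest first):
Order: [(1, 6), (2, 4), (3, 4), (4, 11), (5, 10)]
Completion times:
  Priority 1, burst=6, C=6
  Priority 2, burst=4, C=10
  Priority 3, burst=4, C=14
  Priority 4, burst=11, C=25
  Priority 5, burst=10, C=35
Average turnaround = 90/5 = 18.0

18.0


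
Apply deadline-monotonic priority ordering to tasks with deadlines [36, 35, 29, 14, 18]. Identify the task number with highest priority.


Sort tasks by relative deadline (ascending):
  Task 4: deadline = 14
  Task 5: deadline = 18
  Task 3: deadline = 29
  Task 2: deadline = 35
  Task 1: deadline = 36
Priority order (highest first): [4, 5, 3, 2, 1]
Highest priority task = 4

4


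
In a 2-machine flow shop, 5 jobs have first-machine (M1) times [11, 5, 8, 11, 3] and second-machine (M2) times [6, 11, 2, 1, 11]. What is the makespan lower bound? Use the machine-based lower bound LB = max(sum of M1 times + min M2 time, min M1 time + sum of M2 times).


LB1 = sum(M1 times) + min(M2 times) = 38 + 1 = 39
LB2 = min(M1 times) + sum(M2 times) = 3 + 31 = 34
Lower bound = max(LB1, LB2) = max(39, 34) = 39

39


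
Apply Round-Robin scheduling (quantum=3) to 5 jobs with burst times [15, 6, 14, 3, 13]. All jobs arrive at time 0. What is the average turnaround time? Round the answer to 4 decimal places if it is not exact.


Time quantum = 3
Execution trace:
  J1 runs 3 units, time = 3
  J2 runs 3 units, time = 6
  J3 runs 3 units, time = 9
  J4 runs 3 units, time = 12
  J5 runs 3 units, time = 15
  J1 runs 3 units, time = 18
  J2 runs 3 units, time = 21
  J3 runs 3 units, time = 24
  J5 runs 3 units, time = 27
  J1 runs 3 units, time = 30
  J3 runs 3 units, time = 33
  J5 runs 3 units, time = 36
  J1 runs 3 units, time = 39
  J3 runs 3 units, time = 42
  J5 runs 3 units, time = 45
  J1 runs 3 units, time = 48
  J3 runs 2 units, time = 50
  J5 runs 1 units, time = 51
Finish times: [48, 21, 50, 12, 51]
Average turnaround = 182/5 = 36.4

36.4


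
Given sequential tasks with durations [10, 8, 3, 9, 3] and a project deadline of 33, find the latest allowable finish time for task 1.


LF(activity 1) = deadline - sum of successor durations
Successors: activities 2 through 5 with durations [8, 3, 9, 3]
Sum of successor durations = 23
LF = 33 - 23 = 10

10


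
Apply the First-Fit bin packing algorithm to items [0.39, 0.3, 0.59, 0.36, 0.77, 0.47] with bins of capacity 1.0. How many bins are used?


Place items sequentially using First-Fit:
  Item 0.39 -> new Bin 1
  Item 0.3 -> Bin 1 (now 0.69)
  Item 0.59 -> new Bin 2
  Item 0.36 -> Bin 2 (now 0.95)
  Item 0.77 -> new Bin 3
  Item 0.47 -> new Bin 4
Total bins used = 4

4


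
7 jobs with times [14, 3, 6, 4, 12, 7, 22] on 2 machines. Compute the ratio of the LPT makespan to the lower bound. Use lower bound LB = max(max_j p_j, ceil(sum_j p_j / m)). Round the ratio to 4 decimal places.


LPT order: [22, 14, 12, 7, 6, 4, 3]
Machine loads after assignment: [33, 35]
LPT makespan = 35
Lower bound = max(max_job, ceil(total/2)) = max(22, 34) = 34
Ratio = 35 / 34 = 1.0294

1.0294


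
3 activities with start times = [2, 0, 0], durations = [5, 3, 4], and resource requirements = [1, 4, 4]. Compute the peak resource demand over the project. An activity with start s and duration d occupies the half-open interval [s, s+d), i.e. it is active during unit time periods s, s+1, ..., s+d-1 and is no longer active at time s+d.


Each activity i is active on [start_i, start_i + duration_i).
Compute total resource usage per time slot:
  t=0: active resources = [4, 4], total = 8
  t=1: active resources = [4, 4], total = 8
  t=2: active resources = [1, 4, 4], total = 9
  t=3: active resources = [1, 4], total = 5
  t=4: active resources = [1], total = 1
  t=5: active resources = [1], total = 1
  t=6: active resources = [1], total = 1
Peak resource demand = 9

9


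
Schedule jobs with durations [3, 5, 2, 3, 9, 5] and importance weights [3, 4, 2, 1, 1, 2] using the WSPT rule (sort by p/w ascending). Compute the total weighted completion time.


Compute p/w ratios and sort ascending (WSPT): [(3, 3), (2, 2), (5, 4), (5, 2), (3, 1), (9, 1)]
Compute weighted completion times:
  Job (p=3,w=3): C=3, w*C=3*3=9
  Job (p=2,w=2): C=5, w*C=2*5=10
  Job (p=5,w=4): C=10, w*C=4*10=40
  Job (p=5,w=2): C=15, w*C=2*15=30
  Job (p=3,w=1): C=18, w*C=1*18=18
  Job (p=9,w=1): C=27, w*C=1*27=27
Total weighted completion time = 134

134


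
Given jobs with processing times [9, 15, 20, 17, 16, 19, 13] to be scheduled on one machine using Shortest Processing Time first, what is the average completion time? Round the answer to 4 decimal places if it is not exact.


Sort jobs by processing time (SPT order): [9, 13, 15, 16, 17, 19, 20]
Compute completion times sequentially:
  Job 1: processing = 9, completes at 9
  Job 2: processing = 13, completes at 22
  Job 3: processing = 15, completes at 37
  Job 4: processing = 16, completes at 53
  Job 5: processing = 17, completes at 70
  Job 6: processing = 19, completes at 89
  Job 7: processing = 20, completes at 109
Sum of completion times = 389
Average completion time = 389/7 = 55.5714

55.5714


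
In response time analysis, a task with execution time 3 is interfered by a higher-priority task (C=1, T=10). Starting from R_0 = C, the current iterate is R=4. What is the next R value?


R_next = C + ceil(R_prev / T_hp) * C_hp
ceil(4 / 10) = ceil(0.4) = 1
Interference = 1 * 1 = 1
R_next = 3 + 1 = 4
R_next = R_prev, so the iteration has converged (response time = 4).

4


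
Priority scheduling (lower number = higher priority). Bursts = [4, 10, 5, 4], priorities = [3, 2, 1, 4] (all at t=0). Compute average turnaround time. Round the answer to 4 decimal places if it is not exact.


Sort by priority (ascending = highest first):
Order: [(1, 5), (2, 10), (3, 4), (4, 4)]
Completion times:
  Priority 1, burst=5, C=5
  Priority 2, burst=10, C=15
  Priority 3, burst=4, C=19
  Priority 4, burst=4, C=23
Average turnaround = 62/4 = 15.5

15.5


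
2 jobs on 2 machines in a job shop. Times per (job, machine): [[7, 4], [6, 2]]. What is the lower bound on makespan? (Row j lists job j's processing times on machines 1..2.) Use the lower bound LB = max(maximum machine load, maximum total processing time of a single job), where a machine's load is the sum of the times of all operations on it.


Machine loads:
  Machine 1: 7 + 6 = 13
  Machine 2: 4 + 2 = 6
Max machine load = 13
Job totals:
  Job 1: 11
  Job 2: 8
Max job total = 11
Lower bound = max(13, 11) = 13

13


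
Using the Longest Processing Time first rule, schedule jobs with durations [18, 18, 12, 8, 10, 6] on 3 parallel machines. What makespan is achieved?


Sort jobs in decreasing order (LPT): [18, 18, 12, 10, 8, 6]
Assign each job to the least loaded machine:
  Machine 1: jobs [18, 8], load = 26
  Machine 2: jobs [18, 6], load = 24
  Machine 3: jobs [12, 10], load = 22
Makespan = max load = 26

26


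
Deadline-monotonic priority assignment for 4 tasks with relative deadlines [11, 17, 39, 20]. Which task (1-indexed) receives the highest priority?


Sort tasks by relative deadline (ascending):
  Task 1: deadline = 11
  Task 2: deadline = 17
  Task 4: deadline = 20
  Task 3: deadline = 39
Priority order (highest first): [1, 2, 4, 3]
Highest priority task = 1

1


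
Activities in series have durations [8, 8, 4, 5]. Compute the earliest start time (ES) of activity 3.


Activity 3 starts after activities 1 through 2 complete.
Predecessor durations: [8, 8]
ES = 8 + 8 = 16

16


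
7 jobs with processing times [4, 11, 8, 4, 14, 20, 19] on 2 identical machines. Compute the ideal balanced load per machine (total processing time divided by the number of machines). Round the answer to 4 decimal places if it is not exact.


Total processing time = 4 + 11 + 8 + 4 + 14 + 20 + 19 = 80
Number of machines = 2
Ideal balanced load = 80 / 2 = 40.0

40.0


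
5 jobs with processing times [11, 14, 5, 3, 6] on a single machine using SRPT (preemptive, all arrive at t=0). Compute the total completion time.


Since all jobs arrive at t=0, SRPT equals SPT ordering.
SPT order: [3, 5, 6, 11, 14]
Completion times:
  Job 1: p=3, C=3
  Job 2: p=5, C=8
  Job 3: p=6, C=14
  Job 4: p=11, C=25
  Job 5: p=14, C=39
Total completion time = 3 + 8 + 14 + 25 + 39 = 89

89


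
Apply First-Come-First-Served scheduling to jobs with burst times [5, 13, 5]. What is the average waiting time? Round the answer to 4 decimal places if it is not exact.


FCFS order (as given): [5, 13, 5]
Waiting times:
  Job 1: wait = 0
  Job 2: wait = 5
  Job 3: wait = 18
Sum of waiting times = 23
Average waiting time = 23/3 = 7.6667

7.6667


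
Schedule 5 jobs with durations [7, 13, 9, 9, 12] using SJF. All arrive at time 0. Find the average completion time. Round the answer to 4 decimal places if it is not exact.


SJF order (ascending): [7, 9, 9, 12, 13]
Completion times:
  Job 1: burst=7, C=7
  Job 2: burst=9, C=16
  Job 3: burst=9, C=25
  Job 4: burst=12, C=37
  Job 5: burst=13, C=50
Average completion = 135/5 = 27.0

27.0


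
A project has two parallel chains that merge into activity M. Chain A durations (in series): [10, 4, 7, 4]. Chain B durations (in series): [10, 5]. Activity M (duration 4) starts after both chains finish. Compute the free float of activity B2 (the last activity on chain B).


ES(B2) = sum of predecessors on chain B = 10
EF(B2) = ES + duration = 10 + 5 = 15
Successor of B2 is M. ES(M) = max(sum(A), sum(B)) = max(25, 15) = 25
Free float = ES(successor) - EF(current) = 25 - 15 = 10

10


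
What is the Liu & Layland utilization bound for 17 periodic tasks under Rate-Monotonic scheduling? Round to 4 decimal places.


Compute 2^(1/17) = 1.0416160107
Subtract 1: 1.0416160107 - 1 = 0.0416160107
Multiply by n: 17 * 0.0416160107 = 0.7074721819
Round to 4 dp: 0.7075

0.7075


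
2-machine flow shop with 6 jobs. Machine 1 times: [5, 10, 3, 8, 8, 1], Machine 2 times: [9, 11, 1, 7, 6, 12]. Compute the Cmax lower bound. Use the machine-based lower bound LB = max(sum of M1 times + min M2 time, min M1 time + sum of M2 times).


LB1 = sum(M1 times) + min(M2 times) = 35 + 1 = 36
LB2 = min(M1 times) + sum(M2 times) = 1 + 46 = 47
Lower bound = max(LB1, LB2) = max(36, 47) = 47

47


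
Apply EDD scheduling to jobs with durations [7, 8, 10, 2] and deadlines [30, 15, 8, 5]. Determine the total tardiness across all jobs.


Sort by due date (EDD order): [(2, 5), (10, 8), (8, 15), (7, 30)]
Compute completion times and tardiness:
  Job 1: p=2, d=5, C=2, tardiness=max(0,2-5)=0
  Job 2: p=10, d=8, C=12, tardiness=max(0,12-8)=4
  Job 3: p=8, d=15, C=20, tardiness=max(0,20-15)=5
  Job 4: p=7, d=30, C=27, tardiness=max(0,27-30)=0
Total tardiness = 9

9


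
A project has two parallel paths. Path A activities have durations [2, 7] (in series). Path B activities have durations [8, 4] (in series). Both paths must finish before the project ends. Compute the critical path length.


Path A total = 2 + 7 = 9
Path B total = 8 + 4 = 12
Critical path = longest path = max(9, 12) = 12

12


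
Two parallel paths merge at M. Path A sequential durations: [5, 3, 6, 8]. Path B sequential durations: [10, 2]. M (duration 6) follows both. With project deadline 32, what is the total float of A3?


Forward pass: ES(A3) = sum of predecessors on chain A = 8
EF = ES + duration = 8 + 6 = 14
Backward pass: LF(M) = deadline = 32; LS(M) = 32 - 6 = 26
LF(A3) = LS(M) - sum(successors on chain A) = 26 - 8 = 18
LS = LF - duration = 18 - 6 = 12
Total float = LS - ES = 12 - 8 = 4

4


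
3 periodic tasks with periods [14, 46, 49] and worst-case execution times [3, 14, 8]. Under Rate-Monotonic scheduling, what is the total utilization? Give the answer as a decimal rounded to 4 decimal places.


Compute individual utilizations (exact fractions):
  Task 1: C/T = 3/14 (approx. 0.2143)
  Task 2: C/T = 14/46 = 7/23 (approx. 0.3043)
  Task 3: C/T = 8/49 (approx. 0.1633)
Total utilization U = 3/14 + 7/23 + 8/49 = 1537/2254
Rounded to 4 decimal places: U = 0.6819
RM (Liu & Layland) bound for 3 tasks = 0.779763; compare with U = 1537/2254 (approx. 0.681899)
U <= bound, so schedulable by RM sufficient condition.

0.6819


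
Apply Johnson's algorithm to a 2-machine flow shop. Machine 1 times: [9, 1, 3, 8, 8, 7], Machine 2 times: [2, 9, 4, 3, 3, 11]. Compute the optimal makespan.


Apply Johnson's rule:
  Group 1 (a <= b): [(2, 1, 9), (3, 3, 4), (6, 7, 11)]
  Group 2 (a > b): [(4, 8, 3), (5, 8, 3), (1, 9, 2)]
Optimal job order: [2, 3, 6, 4, 5, 1]
Schedule:
  Job 2: M1 done at 1, M2 done at 10
  Job 3: M1 done at 4, M2 done at 14
  Job 6: M1 done at 11, M2 done at 25
  Job 4: M1 done at 19, M2 done at 28
  Job 5: M1 done at 27, M2 done at 31
  Job 1: M1 done at 36, M2 done at 38
Makespan = 38

38


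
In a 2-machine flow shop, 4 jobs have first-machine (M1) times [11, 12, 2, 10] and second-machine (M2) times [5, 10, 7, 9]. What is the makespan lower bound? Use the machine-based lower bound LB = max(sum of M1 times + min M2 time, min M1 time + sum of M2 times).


LB1 = sum(M1 times) + min(M2 times) = 35 + 5 = 40
LB2 = min(M1 times) + sum(M2 times) = 2 + 31 = 33
Lower bound = max(LB1, LB2) = max(40, 33) = 40

40


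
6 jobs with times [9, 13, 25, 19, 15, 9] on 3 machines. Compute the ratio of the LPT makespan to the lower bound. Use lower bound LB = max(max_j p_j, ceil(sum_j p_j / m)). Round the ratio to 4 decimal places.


LPT order: [25, 19, 15, 13, 9, 9]
Machine loads after assignment: [34, 28, 28]
LPT makespan = 34
Lower bound = max(max_job, ceil(total/3)) = max(25, 30) = 30
Ratio = 34 / 30 = 1.1333

1.1333


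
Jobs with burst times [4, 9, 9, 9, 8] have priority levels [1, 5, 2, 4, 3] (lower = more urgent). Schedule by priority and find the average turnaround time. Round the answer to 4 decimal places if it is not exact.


Sort by priority (ascending = highest first):
Order: [(1, 4), (2, 9), (3, 8), (4, 9), (5, 9)]
Completion times:
  Priority 1, burst=4, C=4
  Priority 2, burst=9, C=13
  Priority 3, burst=8, C=21
  Priority 4, burst=9, C=30
  Priority 5, burst=9, C=39
Average turnaround = 107/5 = 21.4

21.4


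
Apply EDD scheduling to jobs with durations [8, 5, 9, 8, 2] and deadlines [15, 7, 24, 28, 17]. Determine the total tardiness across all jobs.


Sort by due date (EDD order): [(5, 7), (8, 15), (2, 17), (9, 24), (8, 28)]
Compute completion times and tardiness:
  Job 1: p=5, d=7, C=5, tardiness=max(0,5-7)=0
  Job 2: p=8, d=15, C=13, tardiness=max(0,13-15)=0
  Job 3: p=2, d=17, C=15, tardiness=max(0,15-17)=0
  Job 4: p=9, d=24, C=24, tardiness=max(0,24-24)=0
  Job 5: p=8, d=28, C=32, tardiness=max(0,32-28)=4
Total tardiness = 4

4


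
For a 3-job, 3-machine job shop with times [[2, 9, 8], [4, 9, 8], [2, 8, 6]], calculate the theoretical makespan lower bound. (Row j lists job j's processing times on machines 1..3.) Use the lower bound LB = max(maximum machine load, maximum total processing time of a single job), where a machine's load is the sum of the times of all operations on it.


Machine loads:
  Machine 1: 2 + 4 + 2 = 8
  Machine 2: 9 + 9 + 8 = 26
  Machine 3: 8 + 8 + 6 = 22
Max machine load = 26
Job totals:
  Job 1: 19
  Job 2: 21
  Job 3: 16
Max job total = 21
Lower bound = max(26, 21) = 26

26


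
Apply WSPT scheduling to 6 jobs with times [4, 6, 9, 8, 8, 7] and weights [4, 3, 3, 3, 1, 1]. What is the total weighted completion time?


Compute p/w ratios and sort ascending (WSPT): [(4, 4), (6, 3), (8, 3), (9, 3), (7, 1), (8, 1)]
Compute weighted completion times:
  Job (p=4,w=4): C=4, w*C=4*4=16
  Job (p=6,w=3): C=10, w*C=3*10=30
  Job (p=8,w=3): C=18, w*C=3*18=54
  Job (p=9,w=3): C=27, w*C=3*27=81
  Job (p=7,w=1): C=34, w*C=1*34=34
  Job (p=8,w=1): C=42, w*C=1*42=42
Total weighted completion time = 257

257


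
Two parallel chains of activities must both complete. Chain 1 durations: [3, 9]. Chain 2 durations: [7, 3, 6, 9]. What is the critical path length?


Path A total = 3 + 9 = 12
Path B total = 7 + 3 + 6 + 9 = 25
Critical path = longest path = max(12, 25) = 25

25


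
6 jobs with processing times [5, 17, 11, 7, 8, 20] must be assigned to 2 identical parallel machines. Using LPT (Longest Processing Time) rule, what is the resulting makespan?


Sort jobs in decreasing order (LPT): [20, 17, 11, 8, 7, 5]
Assign each job to the least loaded machine:
  Machine 1: jobs [20, 8, 7], load = 35
  Machine 2: jobs [17, 11, 5], load = 33
Makespan = max load = 35

35


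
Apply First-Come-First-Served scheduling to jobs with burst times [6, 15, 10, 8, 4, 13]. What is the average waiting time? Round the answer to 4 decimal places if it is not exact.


FCFS order (as given): [6, 15, 10, 8, 4, 13]
Waiting times:
  Job 1: wait = 0
  Job 2: wait = 6
  Job 3: wait = 21
  Job 4: wait = 31
  Job 5: wait = 39
  Job 6: wait = 43
Sum of waiting times = 140
Average waiting time = 140/6 = 23.3333

23.3333


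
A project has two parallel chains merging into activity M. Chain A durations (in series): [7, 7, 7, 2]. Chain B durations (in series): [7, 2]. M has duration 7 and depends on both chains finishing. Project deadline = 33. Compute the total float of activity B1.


Forward pass: ES(B1) = sum of predecessors on chain B = 0
EF = ES + duration = 0 + 7 = 7
Backward pass: LF(M) = deadline = 33; LS(M) = 33 - 7 = 26
LF(B1) = LS(M) - sum(successors on chain B) = 26 - 2 = 24
LS = LF - duration = 24 - 7 = 17
Total float = LS - ES = 17 - 0 = 17

17


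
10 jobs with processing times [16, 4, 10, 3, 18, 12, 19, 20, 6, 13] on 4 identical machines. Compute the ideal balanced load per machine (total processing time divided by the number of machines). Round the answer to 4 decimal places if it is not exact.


Total processing time = 16 + 4 + 10 + 3 + 18 + 12 + 19 + 20 + 6 + 13 = 121
Number of machines = 4
Ideal balanced load = 121 / 4 = 30.25

30.25


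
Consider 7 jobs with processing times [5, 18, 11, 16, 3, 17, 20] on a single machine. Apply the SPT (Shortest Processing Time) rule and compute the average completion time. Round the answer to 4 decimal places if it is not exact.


Sort jobs by processing time (SPT order): [3, 5, 11, 16, 17, 18, 20]
Compute completion times sequentially:
  Job 1: processing = 3, completes at 3
  Job 2: processing = 5, completes at 8
  Job 3: processing = 11, completes at 19
  Job 4: processing = 16, completes at 35
  Job 5: processing = 17, completes at 52
  Job 6: processing = 18, completes at 70
  Job 7: processing = 20, completes at 90
Sum of completion times = 277
Average completion time = 277/7 = 39.5714

39.5714


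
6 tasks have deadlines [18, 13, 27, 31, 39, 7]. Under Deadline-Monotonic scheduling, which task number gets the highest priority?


Sort tasks by relative deadline (ascending):
  Task 6: deadline = 7
  Task 2: deadline = 13
  Task 1: deadline = 18
  Task 3: deadline = 27
  Task 4: deadline = 31
  Task 5: deadline = 39
Priority order (highest first): [6, 2, 1, 3, 4, 5]
Highest priority task = 6

6


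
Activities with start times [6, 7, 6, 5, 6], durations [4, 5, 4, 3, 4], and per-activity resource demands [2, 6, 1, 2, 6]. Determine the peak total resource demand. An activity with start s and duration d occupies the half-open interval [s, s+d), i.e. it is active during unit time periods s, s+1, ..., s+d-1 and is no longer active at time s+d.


Each activity i is active on [start_i, start_i + duration_i).
Compute total resource usage per time slot:
  t=0: active resources = [], total = 0
  t=1: active resources = [], total = 0
  t=2: active resources = [], total = 0
  t=3: active resources = [], total = 0
  t=4: active resources = [], total = 0
  t=5: active resources = [2], total = 2
  t=6: active resources = [2, 1, 2, 6], total = 11
  t=7: active resources = [2, 6, 1, 2, 6], total = 17
  t=8: active resources = [2, 6, 1, 6], total = 15
  t=9: active resources = [2, 6, 1, 6], total = 15
  t=10: active resources = [6], total = 6
  t=11: active resources = [6], total = 6
Peak resource demand = 17

17
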